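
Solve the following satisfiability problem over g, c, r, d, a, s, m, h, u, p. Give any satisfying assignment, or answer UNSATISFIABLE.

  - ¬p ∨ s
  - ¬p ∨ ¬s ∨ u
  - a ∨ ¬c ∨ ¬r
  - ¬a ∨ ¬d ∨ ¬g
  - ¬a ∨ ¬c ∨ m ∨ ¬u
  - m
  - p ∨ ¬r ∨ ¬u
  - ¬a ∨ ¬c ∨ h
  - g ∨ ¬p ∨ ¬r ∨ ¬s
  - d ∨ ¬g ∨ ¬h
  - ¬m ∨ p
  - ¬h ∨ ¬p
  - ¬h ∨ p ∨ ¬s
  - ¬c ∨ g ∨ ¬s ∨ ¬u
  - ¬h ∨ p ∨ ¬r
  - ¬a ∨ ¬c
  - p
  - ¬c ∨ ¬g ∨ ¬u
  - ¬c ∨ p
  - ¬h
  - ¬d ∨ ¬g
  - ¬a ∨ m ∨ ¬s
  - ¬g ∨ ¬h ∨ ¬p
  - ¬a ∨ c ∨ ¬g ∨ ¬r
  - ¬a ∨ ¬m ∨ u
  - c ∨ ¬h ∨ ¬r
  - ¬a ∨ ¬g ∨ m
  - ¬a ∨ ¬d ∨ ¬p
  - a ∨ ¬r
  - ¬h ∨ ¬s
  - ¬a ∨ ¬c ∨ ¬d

g = False, c = False, r = False, d = False, a = True, s = True, m = True, h = False, u = True, p = True

Unit clause (m) forces m = True.
In (¬m ∨ p) only p is left, so p = True.
In (¬h ∨ ¬p) only ¬h is left, so h = False.
In (¬p ∨ s) only s is left, so s = True.
In (¬p ∨ ¬s ∨ u) only u is left, so u = True.
Set g = False.
  then (g ∨ ¬p ∨ ¬r ∨ ¬s) forces r = False.
  then (¬c ∨ g ∨ ¬s ∨ ¬u) forces c = False.
Set d = False.
Set a = True.
All clauses satisfied.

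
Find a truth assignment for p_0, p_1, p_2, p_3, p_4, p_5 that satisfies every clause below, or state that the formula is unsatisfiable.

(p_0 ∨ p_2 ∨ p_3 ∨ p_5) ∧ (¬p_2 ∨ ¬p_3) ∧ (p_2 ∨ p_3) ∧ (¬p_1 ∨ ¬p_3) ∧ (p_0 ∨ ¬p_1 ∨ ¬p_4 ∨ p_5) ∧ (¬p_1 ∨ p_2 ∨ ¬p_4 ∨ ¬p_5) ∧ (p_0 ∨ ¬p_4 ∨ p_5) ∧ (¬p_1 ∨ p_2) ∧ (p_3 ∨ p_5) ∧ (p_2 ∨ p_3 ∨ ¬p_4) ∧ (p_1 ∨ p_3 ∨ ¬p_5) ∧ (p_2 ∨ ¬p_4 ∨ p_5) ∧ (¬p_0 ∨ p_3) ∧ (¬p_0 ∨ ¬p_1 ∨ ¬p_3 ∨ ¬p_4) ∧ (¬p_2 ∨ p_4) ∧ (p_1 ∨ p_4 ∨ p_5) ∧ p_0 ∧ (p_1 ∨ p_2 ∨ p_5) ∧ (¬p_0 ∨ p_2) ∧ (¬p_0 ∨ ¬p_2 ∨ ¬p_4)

Case p_0 = True:
  (¬p_0 ∨ p_3) forces p_3 = True.
  (¬p_2 ∨ ¬p_3) forces p_2 = False.
  Clause (¬p_0 ∨ p_2) is falsified — contradiction.
Case p_0 = False:
  Clause (p_0) is falsified — contradiction.
Both cases fail, so the formula is unsatisfiable.

Unsatisfiable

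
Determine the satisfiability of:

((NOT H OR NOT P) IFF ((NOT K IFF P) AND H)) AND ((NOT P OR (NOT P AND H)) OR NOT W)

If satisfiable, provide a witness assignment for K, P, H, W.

K: True, P: False, H: True, W: True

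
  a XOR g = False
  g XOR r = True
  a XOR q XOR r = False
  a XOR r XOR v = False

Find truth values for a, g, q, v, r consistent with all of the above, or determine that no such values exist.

a: False, g: False, q: True, v: True, r: True

a XOR g = F XOR F = False ✓
g XOR r = F XOR T = True ✓
a XOR q XOR r = F XOR T XOR T = False ✓
a XOR r XOR v = F XOR T XOR T = False ✓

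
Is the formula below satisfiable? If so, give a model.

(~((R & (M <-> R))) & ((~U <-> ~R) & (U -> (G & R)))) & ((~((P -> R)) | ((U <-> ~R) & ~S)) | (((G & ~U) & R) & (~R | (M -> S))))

M: False; G: False; S: False; R: False; P: True; U: False

  ~((R & (M <-> R))) & ((~U <-> ~R) & (U -> (G & R))) = True
    ~((R & (M <-> R))) = True
      R & (M <-> R) = False
        M <-> R = True
    (~U <-> ~R) & (U -> (G & R)) = True
      ~U <-> ~R = True
        ~U = True
        ~R = True
      U -> (G & R) = True
        G & R = False
  (~((P -> R)) | ((U <-> ~R) & ~S)) | (((G & ~U) & R) & (~R | (M -> S))) = True
    ~((P -> R)) | ((U <-> ~R) & ~S) = True
      ~((P -> R)) = True
        P -> R = False
      (U <-> ~R) & ~S = False
        U <-> ~R = False
          ~R = True
        ~S = True
    ((G & ~U) & R) & (~R | (M -> S)) = False
      (G & ~U) & R = False
        G & ~U = False
          ~U = True
      ~R | (M -> S) = True
        ~R = True
        M -> S = True
Both conjuncts True, so the formula holds.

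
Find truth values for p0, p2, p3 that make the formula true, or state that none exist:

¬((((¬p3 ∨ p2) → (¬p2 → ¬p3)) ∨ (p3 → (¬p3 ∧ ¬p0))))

Case p3 = True: the formula simplifies to ¬((p2 → p2)).
  p2 = True: this becomes ¬((True → True)) = False.
  p2 = False: this becomes ¬((False → False)) = False.
Case p3 = False: the formula becomes ¬((True ∨ True)) = False.
Both cases fail — unsatisfiable.

The formula is unsatisfiable.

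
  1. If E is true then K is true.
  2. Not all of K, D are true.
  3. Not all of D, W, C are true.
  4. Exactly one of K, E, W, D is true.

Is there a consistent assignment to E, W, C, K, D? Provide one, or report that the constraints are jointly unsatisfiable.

E: False, W: False, C: True, K: False, D: True

  (1) E=F ⇒ K: vacuous ✓
  (2) {K, D}: 1/2 true — not all ✓
  (3) {D, W, C}: 2/3 true — not all ✓
  (4) {K, E, W, D}: 1 true — exactly one ✓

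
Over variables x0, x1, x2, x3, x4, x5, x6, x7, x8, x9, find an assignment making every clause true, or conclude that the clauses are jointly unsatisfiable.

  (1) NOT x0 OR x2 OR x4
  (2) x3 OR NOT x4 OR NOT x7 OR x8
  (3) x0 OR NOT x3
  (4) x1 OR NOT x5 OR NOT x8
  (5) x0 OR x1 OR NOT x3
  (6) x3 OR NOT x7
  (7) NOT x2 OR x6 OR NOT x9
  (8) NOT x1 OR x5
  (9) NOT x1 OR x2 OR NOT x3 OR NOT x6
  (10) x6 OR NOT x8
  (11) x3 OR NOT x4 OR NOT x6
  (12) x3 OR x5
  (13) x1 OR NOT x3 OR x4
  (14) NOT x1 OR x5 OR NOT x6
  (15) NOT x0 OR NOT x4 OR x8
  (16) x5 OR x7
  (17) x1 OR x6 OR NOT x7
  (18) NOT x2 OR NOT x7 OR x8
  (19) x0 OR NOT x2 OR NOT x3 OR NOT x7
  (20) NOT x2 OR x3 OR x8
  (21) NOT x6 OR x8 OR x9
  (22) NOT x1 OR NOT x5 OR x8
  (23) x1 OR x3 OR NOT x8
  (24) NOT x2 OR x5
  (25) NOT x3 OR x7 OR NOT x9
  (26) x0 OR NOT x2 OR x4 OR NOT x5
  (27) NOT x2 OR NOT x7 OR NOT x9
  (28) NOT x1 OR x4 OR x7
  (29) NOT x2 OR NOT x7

x0=F; x1=F; x2=F; x3=F; x4=F; x5=T; x6=F; x7=F; x8=F; x9=T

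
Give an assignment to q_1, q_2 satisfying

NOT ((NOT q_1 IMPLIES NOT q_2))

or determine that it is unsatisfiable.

q_1 = False, q_2 = True

  NOT ((NOT q_1 IMPLIES NOT q_2)) = True
    NOT q_1 IMPLIES NOT q_2 = False
      NOT q_1 = True
      NOT q_2 = False
The formula evaluates to True.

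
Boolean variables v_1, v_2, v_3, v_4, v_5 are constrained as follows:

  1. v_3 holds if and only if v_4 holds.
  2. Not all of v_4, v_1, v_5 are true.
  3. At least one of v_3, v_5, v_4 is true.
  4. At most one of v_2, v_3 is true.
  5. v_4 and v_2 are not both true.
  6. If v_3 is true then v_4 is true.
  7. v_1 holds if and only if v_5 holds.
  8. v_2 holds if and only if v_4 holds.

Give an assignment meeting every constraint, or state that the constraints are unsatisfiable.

v_1: True, v_2: False, v_3: False, v_4: False, v_5: True

  (1) v_3=F, v_4=F — same ✓
  (2) {v_4, v_1, v_5}: 2/3 true — not all ✓
  (3) {v_3, v_5, v_4}: 1 true — at least one ✓
  (4) {v_2, v_3}: 0 true — at most one ✓
  (5) v_4=F, v_2=F — not both ✓
  (6) v_3=F ⇒ v_4: vacuous ✓
  (7) v_1=T, v_5=T — same ✓
  (8) v_2=F, v_4=F — same ✓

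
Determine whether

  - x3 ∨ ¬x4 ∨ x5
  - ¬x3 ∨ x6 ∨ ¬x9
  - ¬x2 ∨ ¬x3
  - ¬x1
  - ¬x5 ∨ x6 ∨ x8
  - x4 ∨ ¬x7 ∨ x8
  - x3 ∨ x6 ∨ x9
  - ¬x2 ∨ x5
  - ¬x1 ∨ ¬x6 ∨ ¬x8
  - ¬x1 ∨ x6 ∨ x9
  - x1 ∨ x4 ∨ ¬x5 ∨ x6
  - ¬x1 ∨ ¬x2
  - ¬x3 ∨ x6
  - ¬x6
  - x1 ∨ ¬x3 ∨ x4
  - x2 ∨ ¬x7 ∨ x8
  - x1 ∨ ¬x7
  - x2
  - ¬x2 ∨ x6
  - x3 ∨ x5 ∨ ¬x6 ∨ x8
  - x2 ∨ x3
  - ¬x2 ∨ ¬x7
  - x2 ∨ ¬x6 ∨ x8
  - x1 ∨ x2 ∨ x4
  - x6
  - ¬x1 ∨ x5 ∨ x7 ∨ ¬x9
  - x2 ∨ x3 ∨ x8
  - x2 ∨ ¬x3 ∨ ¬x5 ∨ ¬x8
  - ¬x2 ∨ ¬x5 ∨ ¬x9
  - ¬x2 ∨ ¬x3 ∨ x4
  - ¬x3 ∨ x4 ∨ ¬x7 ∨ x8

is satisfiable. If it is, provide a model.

Unsatisfiable

Case x6 = True:
  Clause (¬x6) is falsified — contradiction.
Case x6 = False:
  Clause (x6) is falsified — contradiction.
Both cases fail, so the formula is unsatisfiable.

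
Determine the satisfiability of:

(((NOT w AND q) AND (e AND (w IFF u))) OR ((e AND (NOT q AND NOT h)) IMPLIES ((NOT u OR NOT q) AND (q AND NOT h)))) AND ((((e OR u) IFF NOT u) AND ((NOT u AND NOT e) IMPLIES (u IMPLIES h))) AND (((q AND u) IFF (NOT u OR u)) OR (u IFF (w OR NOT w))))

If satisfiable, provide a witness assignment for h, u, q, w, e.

Case u = True: the conjunct (e OR u) IFF NOT u becomes (e OR True) IFF NOT True = False.
Case u = False: the formula simplifies to (((NOT w AND q) AND (e AND NOT w)) OR ((e AND (NOT q AND NOT h)) IMPLIES (q AND NOT h))) AND (e AND NOT ((w OR NOT w))).
  w = True: the conjunct NOT ((w OR NOT w)) becomes NOT ((True OR False)) = False.
  w = False: the conjunct NOT ((w OR NOT w)) becomes NOT ((False OR True)) = False.
Both cases fail — unsatisfiable.

The formula is unsatisfiable.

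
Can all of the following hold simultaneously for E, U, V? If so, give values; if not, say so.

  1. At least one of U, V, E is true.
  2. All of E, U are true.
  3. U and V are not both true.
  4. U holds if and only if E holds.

E = True, U = True, V = False

  (1) {U, V, E}: 2 true — at least one ✓
  (2) {E, U}: all 2 true ✓
  (3) U=T, V=F — not both ✓
  (4) U=T, E=T — same ✓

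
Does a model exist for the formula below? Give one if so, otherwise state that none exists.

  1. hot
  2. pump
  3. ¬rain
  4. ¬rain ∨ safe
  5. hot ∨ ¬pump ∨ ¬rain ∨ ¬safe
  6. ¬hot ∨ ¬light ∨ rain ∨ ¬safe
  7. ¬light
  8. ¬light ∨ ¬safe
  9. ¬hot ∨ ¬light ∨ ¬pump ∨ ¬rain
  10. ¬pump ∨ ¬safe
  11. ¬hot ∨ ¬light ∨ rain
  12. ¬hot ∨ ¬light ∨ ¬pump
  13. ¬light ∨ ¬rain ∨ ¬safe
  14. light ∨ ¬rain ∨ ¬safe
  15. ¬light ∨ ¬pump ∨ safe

Unit clause (hot) forces hot = True.
Unit clause (pump) forces pump = True.
Unit clause (¬rain) forces rain = False.
Unit clause (¬light) forces light = False.
In (¬pump ∨ ¬safe) only ¬safe is left, so safe = False.
All clauses satisfied.

light=F; pump=T; safe=F; hot=T; rain=F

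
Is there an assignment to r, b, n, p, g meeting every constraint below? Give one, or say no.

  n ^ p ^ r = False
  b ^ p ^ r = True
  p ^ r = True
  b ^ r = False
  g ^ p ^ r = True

r = False; b = False; n = True; p = True; g = False

n ^ p ^ r = T ^ T ^ F = False ✓
b ^ p ^ r = F ^ T ^ F = True ✓
p ^ r = T ^ F = True ✓
b ^ r = F ^ F = False ✓
g ^ p ^ r = F ^ T ^ F = True ✓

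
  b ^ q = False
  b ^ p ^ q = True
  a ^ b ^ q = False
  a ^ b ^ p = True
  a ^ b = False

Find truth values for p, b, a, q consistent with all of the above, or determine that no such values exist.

p = True; b = False; a = False; q = False

b ^ q = F ^ F = False ✓
b ^ p ^ q = F ^ T ^ F = True ✓
a ^ b ^ q = F ^ F ^ F = False ✓
a ^ b ^ p = F ^ F ^ T = True ✓
a ^ b = F ^ F = False ✓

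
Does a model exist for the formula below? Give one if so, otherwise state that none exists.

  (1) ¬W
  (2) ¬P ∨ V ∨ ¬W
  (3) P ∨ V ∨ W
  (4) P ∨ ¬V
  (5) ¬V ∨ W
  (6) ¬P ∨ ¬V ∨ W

P = True, V = False, W = False

Unit clause (¬W) forces W = False.
In (¬V ∨ W) only ¬V is left, so V = False.
In (P ∨ V ∨ W) only P is left, so P = True.
Check each clause:
  (¬W): ¬W holds.
  (¬P ∨ V ∨ ¬W): ¬W holds.
  (P ∨ V ∨ W): P holds.
  (P ∨ ¬V): P holds.
  (¬V ∨ W): ¬V holds.
  (¬P ∨ ¬V ∨ W): ¬V holds.
All clauses satisfied.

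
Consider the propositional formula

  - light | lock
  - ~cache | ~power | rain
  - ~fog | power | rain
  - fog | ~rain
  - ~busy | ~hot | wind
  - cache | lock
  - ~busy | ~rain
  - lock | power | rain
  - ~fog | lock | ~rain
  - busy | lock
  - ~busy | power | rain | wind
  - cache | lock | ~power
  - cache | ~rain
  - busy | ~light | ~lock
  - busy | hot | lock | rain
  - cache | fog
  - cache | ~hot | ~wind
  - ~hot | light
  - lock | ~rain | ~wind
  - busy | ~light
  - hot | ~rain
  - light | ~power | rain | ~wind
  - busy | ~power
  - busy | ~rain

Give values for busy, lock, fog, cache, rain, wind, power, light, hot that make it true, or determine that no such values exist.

busy=T, lock=T, fog=F, cache=T, rain=F, wind=T, power=F, light=F, hot=F

Set busy = True.
  then (~busy | ~rain) forces rain = False.
Try lock = False:
  (light | lock) forces light = True.
  (cache | lock) forces cache = True.
  (~cache | ~power | rain) forces power = False.
  clause (lock | power | rain) is falsified — backtrack.
So lock = True.
Set fog = False.
  then (cache | fog) forces cache = True.
  then (~cache | ~power | rain) forces power = False.
  then (~busy | power | rain | wind) forces wind = True.
Set light = False.
  then (~hot | light) forces hot = False.
All clauses satisfied.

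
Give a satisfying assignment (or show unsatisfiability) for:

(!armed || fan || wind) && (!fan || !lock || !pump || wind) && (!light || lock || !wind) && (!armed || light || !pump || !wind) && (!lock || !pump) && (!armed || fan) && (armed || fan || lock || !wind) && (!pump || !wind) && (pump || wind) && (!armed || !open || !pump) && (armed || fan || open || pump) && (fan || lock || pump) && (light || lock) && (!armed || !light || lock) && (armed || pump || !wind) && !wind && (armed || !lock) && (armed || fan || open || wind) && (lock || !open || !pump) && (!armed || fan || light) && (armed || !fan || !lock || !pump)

Unit clause (!wind) forces wind = False.
In (pump || wind) only pump is left, so pump = True.
In (!lock || !pump) only !lock is left, so lock = False.
In (light || lock) only light is left, so light = True.
In (!armed || !light || lock) only !armed is left, so armed = False.
In (lock || !open || !pump) only !open is left, so open = False.
In (armed || fan || open || wind) only fan is left, so fan = True.
All clauses satisfied.

pump = True, fan = True, wind = False, armed = False, open = False, light = True, lock = False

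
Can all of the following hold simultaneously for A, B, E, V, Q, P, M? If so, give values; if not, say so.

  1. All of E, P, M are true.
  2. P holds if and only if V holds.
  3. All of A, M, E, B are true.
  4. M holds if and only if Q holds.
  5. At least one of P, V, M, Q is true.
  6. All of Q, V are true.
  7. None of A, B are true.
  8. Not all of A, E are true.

Case A = True:
  Constraint (7) is violated (A=T) — contradiction.
Case A = False:
  Constraint (3) is violated (A=F) — contradiction.
Both cases fail — unsatisfiable.

The formula is unsatisfiable.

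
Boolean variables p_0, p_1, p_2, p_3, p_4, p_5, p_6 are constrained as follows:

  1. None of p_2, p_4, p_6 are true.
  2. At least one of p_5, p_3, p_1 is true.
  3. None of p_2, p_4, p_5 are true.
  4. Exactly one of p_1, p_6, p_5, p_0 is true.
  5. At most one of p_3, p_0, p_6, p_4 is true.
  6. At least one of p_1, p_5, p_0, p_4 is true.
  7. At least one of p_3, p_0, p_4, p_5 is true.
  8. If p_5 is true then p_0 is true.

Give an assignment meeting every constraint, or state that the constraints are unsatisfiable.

p_0: False; p_1: True; p_2: False; p_3: True; p_4: False; p_5: False; p_6: False

  (1) {p_2, p_4, p_6}: 0 true — none ✓
  (2) {p_5, p_3, p_1}: 2 true — at least one ✓
  (3) {p_2, p_4, p_5}: 0 true — none ✓
  (4) {p_1, p_6, p_5, p_0}: 1 true — exactly one ✓
  (5) {p_3, p_0, p_6, p_4}: 1 true — at most one ✓
  (6) {p_1, p_5, p_0, p_4}: 1 true — at least one ✓
  (7) {p_3, p_0, p_4, p_5}: 1 true — at least one ✓
  (8) p_5=F ⇒ p_0: vacuous ✓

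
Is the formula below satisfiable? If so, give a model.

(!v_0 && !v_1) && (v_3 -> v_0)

v_0: False; v_1: False; v_3: False

  !v_0 && !v_1 = True
    !v_0 = True
    !v_1 = True
  v_3 -> v_0 = True
Both conjuncts True, so the formula holds.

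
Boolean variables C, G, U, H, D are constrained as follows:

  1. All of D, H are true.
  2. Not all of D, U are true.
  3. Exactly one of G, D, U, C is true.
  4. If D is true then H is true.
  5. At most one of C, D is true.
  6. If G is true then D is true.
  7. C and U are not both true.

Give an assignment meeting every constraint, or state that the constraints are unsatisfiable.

C = False, G = False, U = False, H = True, D = True

  (1) {D, H}: all 2 true ✓
  (2) {D, U}: 1/2 true — not all ✓
  (3) {G, D, U, C}: 1 true — exactly one ✓
  (4) D=T ⇒ H: T ✓
  (5) {C, D}: 1 true — at most one ✓
  (6) G=F ⇒ D: vacuous ✓
  (7) C=F, U=F — not both ✓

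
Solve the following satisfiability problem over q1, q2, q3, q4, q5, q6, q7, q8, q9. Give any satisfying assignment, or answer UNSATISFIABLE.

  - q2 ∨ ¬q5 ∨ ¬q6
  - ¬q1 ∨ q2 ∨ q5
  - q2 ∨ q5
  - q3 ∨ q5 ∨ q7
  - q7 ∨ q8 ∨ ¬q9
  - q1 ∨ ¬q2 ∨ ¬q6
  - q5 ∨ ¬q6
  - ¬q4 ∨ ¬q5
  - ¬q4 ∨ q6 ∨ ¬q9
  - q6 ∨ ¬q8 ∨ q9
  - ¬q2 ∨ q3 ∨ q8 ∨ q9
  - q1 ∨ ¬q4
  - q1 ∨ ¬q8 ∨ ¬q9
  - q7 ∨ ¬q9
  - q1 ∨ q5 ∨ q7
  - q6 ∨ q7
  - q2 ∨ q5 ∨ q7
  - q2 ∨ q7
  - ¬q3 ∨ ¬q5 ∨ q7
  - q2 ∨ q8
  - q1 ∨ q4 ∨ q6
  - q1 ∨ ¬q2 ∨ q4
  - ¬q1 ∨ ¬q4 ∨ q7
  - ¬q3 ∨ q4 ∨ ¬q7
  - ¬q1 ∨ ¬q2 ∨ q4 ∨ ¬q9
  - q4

q1 = True; q2 = True; q3 = True; q4 = True; q5 = False; q6 = False; q7 = True; q8 = False; q9 = False

Unit clause (q4) forces q4 = True.
In (¬q4 ∨ ¬q5) only ¬q5 is left, so q5 = False.
In (q1 ∨ ¬q4) only q1 is left, so q1 = True.
In (¬q1 ∨ ¬q4 ∨ q7) only q7 is left, so q7 = True.
In (¬q1 ∨ q2 ∨ q5) only q2 is left, so q2 = True.
In (q5 ∨ ¬q6) only ¬q6 is left, so q6 = False.
In (¬q4 ∨ q6 ∨ ¬q9) only ¬q9 is left, so q9 = False.
In (q6 ∨ ¬q8 ∨ q9) only ¬q8 is left, so q8 = False.
In (¬q2 ∨ q3 ∨ q8 ∨ q9) only q3 is left, so q3 = True.
All clauses satisfied.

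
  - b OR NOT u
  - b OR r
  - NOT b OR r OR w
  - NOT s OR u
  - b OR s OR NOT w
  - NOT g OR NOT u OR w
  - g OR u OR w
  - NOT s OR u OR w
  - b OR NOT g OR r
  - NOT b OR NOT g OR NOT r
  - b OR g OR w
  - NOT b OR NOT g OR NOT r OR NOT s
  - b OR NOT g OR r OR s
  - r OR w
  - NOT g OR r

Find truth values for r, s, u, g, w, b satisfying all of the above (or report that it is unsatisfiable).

Set r = True.
Set s = False.
Set u = True.
  then (b OR NOT u) forces b = True.
  then (NOT b OR NOT g OR NOT r) forces g = False.
Set w = False.
All clauses satisfied.

r=T, s=F, u=T, g=F, w=F, b=T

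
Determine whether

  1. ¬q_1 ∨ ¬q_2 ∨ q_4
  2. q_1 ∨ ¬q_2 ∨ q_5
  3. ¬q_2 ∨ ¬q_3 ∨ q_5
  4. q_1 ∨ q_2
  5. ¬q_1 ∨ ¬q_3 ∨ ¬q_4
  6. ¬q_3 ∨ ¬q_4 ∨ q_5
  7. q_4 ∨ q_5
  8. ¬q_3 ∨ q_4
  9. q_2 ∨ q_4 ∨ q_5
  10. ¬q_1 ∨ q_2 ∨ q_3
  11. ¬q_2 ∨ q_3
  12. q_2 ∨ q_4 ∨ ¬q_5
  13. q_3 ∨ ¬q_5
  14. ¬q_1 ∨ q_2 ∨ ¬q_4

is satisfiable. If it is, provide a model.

q_1 = False, q_2 = True, q_3 = True, q_4 = True, q_5 = True

Set q_1 = False.
  then (q_1 ∨ q_2) forces q_2 = True.
  then (¬q_2 ∨ q_3) forces q_3 = True.
  then (q_1 ∨ ¬q_2 ∨ q_5) forces q_5 = True.
  then (¬q_3 ∨ q_4) forces q_4 = True.
All clauses satisfied.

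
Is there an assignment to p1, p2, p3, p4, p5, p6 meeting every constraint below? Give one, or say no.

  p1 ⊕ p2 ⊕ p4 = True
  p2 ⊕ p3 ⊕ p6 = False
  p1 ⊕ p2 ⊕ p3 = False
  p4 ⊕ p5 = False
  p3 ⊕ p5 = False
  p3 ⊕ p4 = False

No satisfying assignment exists.

Adding constraints 1, 3, 4, 5 mod 2: every variable appears an even number of times on the left, so the left side is 0.
But the right sides sum to 1 (mod 2). 0 ≠ 1 — the system is inconsistent.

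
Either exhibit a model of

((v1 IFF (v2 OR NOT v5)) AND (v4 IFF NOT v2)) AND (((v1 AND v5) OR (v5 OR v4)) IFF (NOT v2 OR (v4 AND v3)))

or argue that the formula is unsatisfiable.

v1 = True, v2 = False, v3 = False, v4 = True, v5 = False

  (v1 IFF (v2 OR NOT v5)) AND (v4 IFF NOT v2) = True
    v1 IFF (v2 OR NOT v5) = True
      v2 OR NOT v5 = True
        NOT v5 = True
    v4 IFF NOT v2 = True
      NOT v2 = True
  ((v1 AND v5) OR (v5 OR v4)) IFF (NOT v2 OR (v4 AND v3)) = True
    (v1 AND v5) OR (v5 OR v4) = True
      v1 AND v5 = False
      v5 OR v4 = True
    NOT v2 OR (v4 AND v3) = True
      NOT v2 = True
      v4 AND v3 = False
Both conjuncts True, so the formula holds.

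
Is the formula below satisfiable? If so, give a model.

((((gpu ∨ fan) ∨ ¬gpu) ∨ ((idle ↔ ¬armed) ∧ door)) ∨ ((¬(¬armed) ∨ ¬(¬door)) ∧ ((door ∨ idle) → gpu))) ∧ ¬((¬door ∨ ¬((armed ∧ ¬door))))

The conjunct ¬((¬door ∨ ¬((armed ∧ ¬door)))) is unsatisfiable on its own:
  armed=F, door=F: evaluates to False.
  armed=F, door=T: evaluates to False.
  armed=T, door=F: evaluates to False.
  armed=T, door=T: evaluates to False.
So the whole conjunction is unsatisfiable.

Unsatisfiable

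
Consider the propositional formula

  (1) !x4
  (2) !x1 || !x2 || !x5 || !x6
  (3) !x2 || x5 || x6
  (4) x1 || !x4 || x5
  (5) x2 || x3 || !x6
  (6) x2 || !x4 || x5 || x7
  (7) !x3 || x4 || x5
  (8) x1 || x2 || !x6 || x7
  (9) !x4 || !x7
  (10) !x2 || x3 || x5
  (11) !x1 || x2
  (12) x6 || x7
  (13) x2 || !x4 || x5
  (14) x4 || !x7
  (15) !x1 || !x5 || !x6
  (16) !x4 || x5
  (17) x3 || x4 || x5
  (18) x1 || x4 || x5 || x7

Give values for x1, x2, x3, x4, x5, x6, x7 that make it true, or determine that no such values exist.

x1=F; x2=T; x3=T; x4=F; x5=T; x6=T; x7=F

Unit clause (!x4) forces x4 = False.
In (x4 || !x7) only !x7 is left, so x7 = False.
In (x6 || x7) only x6 is left, so x6 = True.
Try x1 = True:
  (!x1 || x2) forces x2 = True.
  (!x1 || !x2 || !x5 || !x6) forces x5 = False.
  (!x3 || x4 || x5) forces x3 = False.
  clause (!x2 || x3 || x5) is falsified — backtrack.
So x1 = False.
  then (x1 || x2 || !x6 || x7) forces x2 = True.
  then (x1 || x4 || x5 || x7) forces x5 = True.
Set x3 = True.
All clauses satisfied.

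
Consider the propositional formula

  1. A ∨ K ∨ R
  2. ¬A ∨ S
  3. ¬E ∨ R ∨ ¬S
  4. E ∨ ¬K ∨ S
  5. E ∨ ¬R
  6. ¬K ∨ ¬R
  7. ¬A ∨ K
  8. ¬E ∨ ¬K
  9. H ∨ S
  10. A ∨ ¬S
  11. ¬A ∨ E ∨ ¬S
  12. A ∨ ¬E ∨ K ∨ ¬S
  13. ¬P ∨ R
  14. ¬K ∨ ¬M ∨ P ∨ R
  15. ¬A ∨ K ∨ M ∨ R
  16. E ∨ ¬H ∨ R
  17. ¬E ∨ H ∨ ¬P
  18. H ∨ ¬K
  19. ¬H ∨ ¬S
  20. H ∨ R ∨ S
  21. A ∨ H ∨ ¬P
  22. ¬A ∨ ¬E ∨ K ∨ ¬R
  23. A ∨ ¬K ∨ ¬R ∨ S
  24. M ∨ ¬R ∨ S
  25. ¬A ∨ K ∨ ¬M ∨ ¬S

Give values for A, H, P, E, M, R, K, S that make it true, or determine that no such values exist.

Try A = True:
  (¬A ∨ S) forces S = True.
  (¬A ∨ K) forces K = True.
  (¬K ∨ ¬R) forces R = False.
  (¬E ∨ R ∨ ¬S) forces E = False.
  clause (¬A ∨ E ∨ ¬S) is falsified — backtrack.
So A = False.
  then (A ∨ ¬S) forces S = False.
  then (H ∨ S) forces H = True.
Set P = False.
Try E = False:
  (E ∨ ¬K ∨ S) forces K = False.
  (A ∨ K ∨ R) forces R = True.
  clause (E ∨ ¬R) is falsified — backtrack.
So E = True.
  then (¬E ∨ ¬K) forces K = False.
  then (A ∨ K ∨ R) forces R = True.
  then (M ∨ ¬R ∨ S) forces M = True.
All clauses satisfied.

A: False, H: True, P: False, E: True, M: True, R: True, K: False, S: False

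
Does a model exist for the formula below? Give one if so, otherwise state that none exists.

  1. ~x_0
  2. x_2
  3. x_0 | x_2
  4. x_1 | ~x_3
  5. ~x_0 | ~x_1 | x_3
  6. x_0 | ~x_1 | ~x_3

x_0=F, x_1=T, x_2=T, x_3=F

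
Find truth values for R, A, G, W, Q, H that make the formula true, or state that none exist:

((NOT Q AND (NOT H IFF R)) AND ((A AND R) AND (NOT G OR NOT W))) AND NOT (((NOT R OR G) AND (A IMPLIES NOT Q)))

R=T; A=T; G=F; W=T; Q=F; H=F

  (NOT Q AND (NOT H IFF R)) AND ((A AND R) AND (NOT G OR NOT W)) = True
    NOT Q AND (NOT H IFF R) = True
      NOT Q = True
      NOT H IFF R = True
        NOT H = True
    (A AND R) AND (NOT G OR NOT W) = True
      A AND R = True
      NOT G OR NOT W = True
        NOT G = True
        NOT W = False
  NOT (((NOT R OR G) AND (A IMPLIES NOT Q))) = True
    (NOT R OR G) AND (A IMPLIES NOT Q) = False
      NOT R OR G = False
        NOT R = False
      A IMPLIES NOT Q = True
        NOT Q = True
Both conjuncts True, so the formula holds.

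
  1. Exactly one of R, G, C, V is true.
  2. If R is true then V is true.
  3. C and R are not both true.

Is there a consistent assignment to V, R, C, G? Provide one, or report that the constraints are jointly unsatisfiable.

V=F, R=F, C=T, G=F

  (1) {R, G, C, V}: 1 true — exactly one ✓
  (2) R=F ⇒ V: vacuous ✓
  (3) C=T, R=F — not both ✓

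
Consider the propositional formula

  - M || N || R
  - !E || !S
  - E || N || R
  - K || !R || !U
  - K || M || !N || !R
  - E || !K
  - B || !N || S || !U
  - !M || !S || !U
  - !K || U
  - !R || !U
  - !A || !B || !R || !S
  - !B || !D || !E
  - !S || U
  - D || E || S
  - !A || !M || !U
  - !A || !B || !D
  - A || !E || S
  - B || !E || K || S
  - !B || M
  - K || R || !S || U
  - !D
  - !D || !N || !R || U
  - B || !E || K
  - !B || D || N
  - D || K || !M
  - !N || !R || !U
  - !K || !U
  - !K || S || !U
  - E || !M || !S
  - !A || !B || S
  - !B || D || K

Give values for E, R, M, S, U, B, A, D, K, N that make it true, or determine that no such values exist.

E: False; R: False; M: False; S: True; U: True; B: False; A: False; D: False; K: False; N: True

Unit clause (!D) forces D = False.
Set E = False.
  then (E || !K) forces K = False.
  then (D || E || S) forces S = True.
  then (D || K || !M) forces M = False.
  then (!B || D || K) forces B = False.
  then (!S || U) forces U = True.
  then (K || !R || !U) forces R = False.
  then (M || N || R) forces N = True.
Set A = False.
All clauses satisfied.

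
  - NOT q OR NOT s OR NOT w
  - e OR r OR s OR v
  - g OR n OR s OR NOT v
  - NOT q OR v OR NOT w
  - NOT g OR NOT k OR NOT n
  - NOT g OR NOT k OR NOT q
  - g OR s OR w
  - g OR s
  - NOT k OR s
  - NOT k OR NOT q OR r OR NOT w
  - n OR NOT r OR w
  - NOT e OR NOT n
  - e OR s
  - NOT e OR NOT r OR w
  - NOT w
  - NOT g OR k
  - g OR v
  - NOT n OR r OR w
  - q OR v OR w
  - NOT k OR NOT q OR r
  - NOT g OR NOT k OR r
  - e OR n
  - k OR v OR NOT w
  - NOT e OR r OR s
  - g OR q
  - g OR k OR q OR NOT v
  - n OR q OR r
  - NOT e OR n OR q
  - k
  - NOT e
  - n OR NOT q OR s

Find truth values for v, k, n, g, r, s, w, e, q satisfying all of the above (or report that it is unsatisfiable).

v=T; k=T; n=T; g=F; r=T; s=T; w=F; e=F; q=T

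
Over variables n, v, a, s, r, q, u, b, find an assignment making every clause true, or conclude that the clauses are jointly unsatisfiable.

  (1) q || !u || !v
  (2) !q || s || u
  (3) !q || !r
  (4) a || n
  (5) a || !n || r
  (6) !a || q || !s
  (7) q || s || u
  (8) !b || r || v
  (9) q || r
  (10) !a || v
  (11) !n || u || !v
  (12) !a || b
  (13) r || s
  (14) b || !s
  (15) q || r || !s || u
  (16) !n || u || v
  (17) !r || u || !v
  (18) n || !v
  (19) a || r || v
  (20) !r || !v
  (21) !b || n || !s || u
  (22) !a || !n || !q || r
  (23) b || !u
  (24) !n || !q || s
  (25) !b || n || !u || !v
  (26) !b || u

Try n = False:
  (a || n) forces a = True.
  (!a || v) forces v = True.
  clause (n || !v) is falsified — backtrack.
So n = True.
Set v = False.
  then (!a || v) forces a = False.
  then (!n || u || v) forces u = True.
  then (a || r || v) forces r = True.
  then (b || !u) forces b = True.
  then (!q || !r) forces q = False.
Set s = False.
All clauses satisfied.

n=T, v=F, a=F, s=F, r=T, q=F, u=T, b=T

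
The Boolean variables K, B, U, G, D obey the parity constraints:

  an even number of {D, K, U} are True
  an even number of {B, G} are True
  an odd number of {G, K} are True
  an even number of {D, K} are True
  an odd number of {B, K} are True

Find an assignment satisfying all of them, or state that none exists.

K: False, B: True, U: False, G: True, D: False

{D, K, U}: 0 true → even ✓
{B, G}: 2 true → even ✓
{G, K}: 1 true → odd ✓
{D, K}: 0 true → even ✓
{B, K}: 1 true → odd ✓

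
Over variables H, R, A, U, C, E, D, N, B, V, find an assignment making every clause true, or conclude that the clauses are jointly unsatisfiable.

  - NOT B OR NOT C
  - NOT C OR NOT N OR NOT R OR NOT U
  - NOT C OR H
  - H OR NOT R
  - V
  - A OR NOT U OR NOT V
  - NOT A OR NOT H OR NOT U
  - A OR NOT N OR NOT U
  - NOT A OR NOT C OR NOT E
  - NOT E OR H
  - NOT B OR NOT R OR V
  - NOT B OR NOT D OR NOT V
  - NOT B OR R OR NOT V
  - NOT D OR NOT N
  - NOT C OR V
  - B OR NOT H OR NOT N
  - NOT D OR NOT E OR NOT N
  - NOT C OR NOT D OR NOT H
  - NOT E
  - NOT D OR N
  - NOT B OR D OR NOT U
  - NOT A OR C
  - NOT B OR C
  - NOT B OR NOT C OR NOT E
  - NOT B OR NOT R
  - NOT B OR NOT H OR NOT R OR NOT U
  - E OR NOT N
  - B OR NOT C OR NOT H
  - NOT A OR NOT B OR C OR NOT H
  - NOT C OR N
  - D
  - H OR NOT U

Case E = True:
  Clause (NOT E) is falsified — contradiction.
Case E = False:
  (V) forces V = True.
  (E OR NOT N) forces N = False.
  (NOT D OR N) forces D = False.
  Clause (D) is falsified — contradiction.
Both cases fail, so the formula is unsatisfiable.

The formula is unsatisfiable.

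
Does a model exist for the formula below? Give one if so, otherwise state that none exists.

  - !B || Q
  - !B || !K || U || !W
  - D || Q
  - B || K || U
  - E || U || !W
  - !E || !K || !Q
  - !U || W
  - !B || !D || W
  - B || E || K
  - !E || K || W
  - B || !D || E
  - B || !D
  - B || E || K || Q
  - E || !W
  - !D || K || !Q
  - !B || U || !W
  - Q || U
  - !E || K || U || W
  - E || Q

B = False, E = True, Q = True, K = False, D = False, U = True, W = True

Set B = False.
  then (B || !D) forces D = False.
  then (D || Q) forces Q = True.
Set E = True.
  then (!E || !K || !Q) forces K = False.
  then (!E || K || W) forces W = True.
  then (B || K || U) forces U = True.
All clauses satisfied.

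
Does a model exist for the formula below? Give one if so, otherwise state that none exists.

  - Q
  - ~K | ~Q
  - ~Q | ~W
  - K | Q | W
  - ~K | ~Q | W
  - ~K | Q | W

Unit clause (Q) forces Q = True.
In (~K | ~Q) only ~K is left, so K = False.
In (~Q | ~W) only ~W is left, so W = False.
All clauses satisfied.

W: False, Q: True, K: False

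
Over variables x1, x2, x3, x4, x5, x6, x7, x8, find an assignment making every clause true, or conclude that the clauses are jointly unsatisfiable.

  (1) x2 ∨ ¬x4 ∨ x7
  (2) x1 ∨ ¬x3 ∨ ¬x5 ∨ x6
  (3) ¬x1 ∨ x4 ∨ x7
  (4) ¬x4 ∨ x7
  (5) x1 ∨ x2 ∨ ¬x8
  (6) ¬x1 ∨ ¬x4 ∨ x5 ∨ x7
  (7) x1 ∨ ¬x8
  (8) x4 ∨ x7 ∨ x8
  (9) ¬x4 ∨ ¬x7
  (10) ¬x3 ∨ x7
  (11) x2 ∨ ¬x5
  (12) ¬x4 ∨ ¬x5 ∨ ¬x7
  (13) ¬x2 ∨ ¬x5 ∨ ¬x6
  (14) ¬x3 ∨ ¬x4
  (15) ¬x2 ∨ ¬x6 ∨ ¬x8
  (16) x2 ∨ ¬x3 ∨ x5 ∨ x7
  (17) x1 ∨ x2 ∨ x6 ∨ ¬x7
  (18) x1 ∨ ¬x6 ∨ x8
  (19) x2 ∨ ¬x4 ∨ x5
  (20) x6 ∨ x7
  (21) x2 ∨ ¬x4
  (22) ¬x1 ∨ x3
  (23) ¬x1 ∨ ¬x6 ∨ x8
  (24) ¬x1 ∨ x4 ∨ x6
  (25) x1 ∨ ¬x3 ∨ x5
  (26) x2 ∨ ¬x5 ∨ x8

Set x1 = True.
  then (¬x1 ∨ x3) forces x3 = True.
  then (¬x3 ∨ x7) forces x7 = True.
  then (¬x3 ∨ ¬x4) forces x4 = False.
  then (¬x1 ∨ x4 ∨ x6) forces x6 = True.
  then (¬x1 ∨ ¬x6 ∨ x8) forces x8 = True.
  then (¬x2 ∨ ¬x6 ∨ ¬x8) forces x2 = False.
  then (x2 ∨ ¬x5) forces x5 = False.
All clauses satisfied.

x1 = True, x2 = False, x3 = True, x4 = False, x5 = False, x6 = True, x7 = True, x8 = True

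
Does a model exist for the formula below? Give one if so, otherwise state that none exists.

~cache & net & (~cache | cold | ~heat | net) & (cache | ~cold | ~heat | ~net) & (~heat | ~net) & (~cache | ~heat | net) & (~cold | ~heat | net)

cache = False; cold = False; heat = False; net = True

Unit clause (~cache) forces cache = False.
Unit clause (net) forces net = True.
In (~heat | ~net) only ~heat is left, so heat = False.
Set cold = False.
Check each clause:
  (~cache): ~cache holds.
  (net): net holds.
  (~cache | cold | ~heat | net): ~cache holds.
  (cache | ~cold | ~heat | ~net): ~cold holds.
  (~heat | ~net): ~heat holds.
  (~cache | ~heat | net): ~cache holds.
  (~cold | ~heat | net): ~cold holds.
All clauses satisfied.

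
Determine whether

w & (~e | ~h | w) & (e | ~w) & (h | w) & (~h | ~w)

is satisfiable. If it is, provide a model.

Unit clause (w) forces w = True.
In (e | ~w) only e is left, so e = True.
In (~h | ~w) only ~h is left, so h = False.
Check each clause:
  (w): w holds.
  (~e | ~h | w): ~h holds.
  (e | ~w): e holds.
  (h | w): w holds.
  (~h | ~w): ~h holds.
All clauses satisfied.

h = False, w = True, e = True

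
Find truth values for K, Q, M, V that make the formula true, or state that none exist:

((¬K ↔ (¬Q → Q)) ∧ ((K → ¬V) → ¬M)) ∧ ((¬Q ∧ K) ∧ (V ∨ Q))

K = True; Q = False; M = False; V = True

  (¬K ↔ (¬Q → Q)) ∧ ((K → ¬V) → ¬M) = True
    ¬K ↔ (¬Q → Q) = True
      ¬K = False
      ¬Q → Q = False
        ¬Q = True
    (K → ¬V) → ¬M = True
      K → ¬V = False
        ¬V = False
      ¬M = True
  (¬Q ∧ K) ∧ (V ∨ Q) = True
    ¬Q ∧ K = True
      ¬Q = True
    V ∨ Q = True
Both conjuncts True, so the formula holds.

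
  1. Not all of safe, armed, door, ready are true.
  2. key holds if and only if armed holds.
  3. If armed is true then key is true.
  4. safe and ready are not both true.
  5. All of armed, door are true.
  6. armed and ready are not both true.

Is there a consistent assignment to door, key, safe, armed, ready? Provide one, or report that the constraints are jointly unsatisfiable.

door = True, key = True, safe = False, armed = True, ready = False

  (1) {safe, armed, door, ready}: 2/4 true — not all ✓
  (2) key=T, armed=T — same ✓
  (3) armed=T ⇒ key: T ✓
  (4) safe=F, ready=F — not both ✓
  (5) {armed, door}: all 2 true ✓
  (6) armed=T, ready=F — not both ✓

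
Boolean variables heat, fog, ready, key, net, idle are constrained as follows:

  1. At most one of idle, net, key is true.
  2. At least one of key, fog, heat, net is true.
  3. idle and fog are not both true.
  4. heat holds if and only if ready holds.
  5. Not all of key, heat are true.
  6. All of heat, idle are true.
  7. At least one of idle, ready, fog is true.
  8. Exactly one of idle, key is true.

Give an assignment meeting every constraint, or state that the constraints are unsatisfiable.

heat = True, fog = False, ready = True, key = False, net = False, idle = True

  (1) {idle, net, key}: 1 true — at most one ✓
  (2) {key, fog, heat, net}: 1 true — at least one ✓
  (3) idle=T, fog=F — not both ✓
  (4) heat=T, ready=T — same ✓
  (5) {key, heat}: 1/2 true — not all ✓
  (6) {heat, idle}: all 2 true ✓
  (7) {idle, ready, fog}: 2 true — at least one ✓
  (8) {idle, key}: 1 true — exactly one ✓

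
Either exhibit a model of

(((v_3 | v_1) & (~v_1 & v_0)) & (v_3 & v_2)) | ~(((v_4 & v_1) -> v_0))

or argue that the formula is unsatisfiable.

v_0=T, v_1=F, v_2=T, v_3=T, v_4=F

  (((v_3 | v_1) & (~v_1 & v_0)) & (v_3 & v_2)) | ~(((v_4 & v_1) -> v_0)) = True
    ((v_3 | v_1) & (~v_1 & v_0)) & (v_3 & v_2) = True
      (v_3 | v_1) & (~v_1 & v_0) = True
        v_3 | v_1 = True
        ~v_1 & v_0 = True
          ~v_1 = True
      v_3 & v_2 = True
    ~(((v_4 & v_1) -> v_0)) = False
      (v_4 & v_1) -> v_0 = True
        v_4 & v_1 = False
The formula evaluates to True.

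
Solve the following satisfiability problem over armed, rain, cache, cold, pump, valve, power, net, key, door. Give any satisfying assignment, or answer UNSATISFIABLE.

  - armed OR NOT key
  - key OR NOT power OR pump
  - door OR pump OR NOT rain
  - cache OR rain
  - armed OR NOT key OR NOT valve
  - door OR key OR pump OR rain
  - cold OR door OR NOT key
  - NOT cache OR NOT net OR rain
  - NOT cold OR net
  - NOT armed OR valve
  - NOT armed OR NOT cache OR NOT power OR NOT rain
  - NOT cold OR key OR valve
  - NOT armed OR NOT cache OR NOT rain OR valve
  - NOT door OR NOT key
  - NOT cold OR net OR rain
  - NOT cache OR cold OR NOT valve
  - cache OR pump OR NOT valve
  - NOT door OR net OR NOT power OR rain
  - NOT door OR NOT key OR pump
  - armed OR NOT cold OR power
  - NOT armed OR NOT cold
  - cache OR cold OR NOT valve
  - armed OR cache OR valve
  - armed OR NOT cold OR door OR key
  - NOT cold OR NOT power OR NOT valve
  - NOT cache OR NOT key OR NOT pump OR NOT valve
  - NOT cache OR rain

Try armed = True:
  (NOT armed OR valve) forces valve = True.
  (NOT armed OR NOT cold) forces cold = False.
  (NOT cache OR cold OR NOT valve) forces cache = False.
  clause (cache OR cold OR NOT valve) is falsified — backtrack.
So armed = False.
  then (armed OR NOT key) forces key = False.
Set rain = True.
Set cache = True.
Set cold = False.
  then (NOT cache OR cold OR NOT valve) forces valve = False.
Set pump = True.
Set power = True.
Set net = False.
Set door = True.
All clauses satisfied.

armed = False, rain = True, cache = True, cold = False, pump = True, valve = False, power = True, net = False, key = False, door = True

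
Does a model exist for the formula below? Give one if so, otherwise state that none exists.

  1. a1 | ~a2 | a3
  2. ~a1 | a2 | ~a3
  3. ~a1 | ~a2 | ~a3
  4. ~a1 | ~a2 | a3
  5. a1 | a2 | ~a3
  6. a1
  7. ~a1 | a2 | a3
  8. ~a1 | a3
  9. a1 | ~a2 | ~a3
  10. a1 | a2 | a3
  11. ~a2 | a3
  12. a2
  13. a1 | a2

Case a1 = True:
  (~a1 | a3) forces a3 = True.
  (~a1 | a2 | ~a3) forces a2 = True.
  Clause (~a1 | ~a2 | ~a3) is falsified — contradiction.
Case a1 = False:
  Clause (a1) is falsified — contradiction.
Both cases fail, so the formula is unsatisfiable.

The formula is unsatisfiable.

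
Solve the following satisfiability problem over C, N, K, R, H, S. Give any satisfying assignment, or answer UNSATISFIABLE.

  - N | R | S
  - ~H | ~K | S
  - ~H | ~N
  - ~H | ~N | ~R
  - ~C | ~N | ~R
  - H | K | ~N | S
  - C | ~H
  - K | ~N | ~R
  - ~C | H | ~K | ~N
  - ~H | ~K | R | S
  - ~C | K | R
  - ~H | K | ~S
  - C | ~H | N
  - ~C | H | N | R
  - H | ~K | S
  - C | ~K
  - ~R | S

Set C = False.
  then (C | ~H) forces H = False.
  then (C | ~K) forces K = False.
Set N = False.
Set R = True.
  then (~R | S) forces S = True.
All clauses satisfied.

C=F, N=F, K=F, R=T, H=F, S=T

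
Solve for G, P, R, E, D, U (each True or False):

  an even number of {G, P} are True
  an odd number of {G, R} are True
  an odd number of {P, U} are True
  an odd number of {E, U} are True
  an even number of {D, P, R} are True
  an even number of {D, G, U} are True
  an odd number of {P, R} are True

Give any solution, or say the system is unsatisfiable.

G=T; P=T; R=F; E=T; D=T; U=F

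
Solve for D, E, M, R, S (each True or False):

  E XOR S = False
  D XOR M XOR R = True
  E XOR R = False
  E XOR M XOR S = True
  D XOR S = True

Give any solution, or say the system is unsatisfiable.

Unsatisfiable

Adding constraints 2, 3, 4, 5 mod 2: every variable appears an even number of times on the left, so the left side is 0.
But the right sides sum to 1 (mod 2). 0 ≠ 1 — the system is inconsistent.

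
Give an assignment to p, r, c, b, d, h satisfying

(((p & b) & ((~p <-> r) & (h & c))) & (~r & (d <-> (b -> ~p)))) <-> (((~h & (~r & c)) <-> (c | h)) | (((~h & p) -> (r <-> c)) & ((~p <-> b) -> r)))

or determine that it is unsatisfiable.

p=T, r=F, c=T, b=F, d=F, h=T

  (((p & b) & ((~p <-> r) & (h & c))) & (~r & (d <-> (b -> ~p)))) <-> (((~h & (~r & c)) <-> (c | h)) | (((~h & p) -> (r <-> c)) & ((~p <-> b) -> r))) = True
    ((p & b) & ((~p <-> r) & (h & c))) & (~r & (d <-> (b -> ~p))) = False
      (p & b) & ((~p <-> r) & (h & c)) = False
        p & b = False
        (~p <-> r) & (h & c) = True
          ~p <-> r = True
            ~p = False
          h & c = True
      ~r & (d <-> (b -> ~p)) = False
        ~r = True
        d <-> (b -> ~p) = False
          b -> ~p = True
            ~p = False
    ((~h & (~r & c)) <-> (c | h)) | (((~h & p) -> (r <-> c)) & ((~p <-> b) -> r)) = False
      (~h & (~r & c)) <-> (c | h) = False
        ~h & (~r & c) = False
          ~h = False
          ~r & c = True
            ~r = True
        c | h = True
      ((~h & p) -> (r <-> c)) & ((~p <-> b) -> r) = False
        (~h & p) -> (r <-> c) = True
          ~h & p = False
            ~h = False
          r <-> c = False
        (~p <-> b) -> r = False
          ~p <-> b = True
            ~p = False
The formula evaluates to True.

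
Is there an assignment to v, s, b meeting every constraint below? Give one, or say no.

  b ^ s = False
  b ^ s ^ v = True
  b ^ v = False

v = True, s = True, b = True

b ^ s = T ^ T = False ✓
b ^ s ^ v = T ^ T ^ T = True ✓
b ^ v = T ^ T = False ✓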